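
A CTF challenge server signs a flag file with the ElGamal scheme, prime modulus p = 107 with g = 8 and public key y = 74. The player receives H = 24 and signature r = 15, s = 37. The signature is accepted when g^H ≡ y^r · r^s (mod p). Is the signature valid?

Left side g^H mod p:
8^2 = 64
8^4 ≡ 64^2 = 4096 ≡ 30
8^8 ≡ 30^2 = 900 ≡ 44
8^16 ≡ 44^2 = 1936 ≡ 10
24 = 16 + 8, so 8^24 ≡ 10·44 ≡ 12 (mod 107)
Right side y^r · r^s mod p:
74^2 = 5476 ≡ 19
74^4 ≡ 19^2 = 361 ≡ 40
74^8 ≡ 40^2 = 1600 ≡ 102
15 = 8 + 4 + 2 + 1, so 74^15 ≡ 102·40·19·74 ≡ 103 (mod 107)
15^2 = 225 ≡ 11
15^4 ≡ 11^2 = 121 ≡ 14
15^8 ≡ 14^2 = 196 ≡ 89
15^16 ≡ 89^2 = 7921 ≡ 3
15^32 ≡ 3^2 = 9
37 = 32 + 4 + 1, so 15^37 ≡ 9·14·15 ≡ 71 (mod 107)
103·71 = 7313 ≡ 37 (mod 107)
12 ≠ 37, so verification fails.

invalid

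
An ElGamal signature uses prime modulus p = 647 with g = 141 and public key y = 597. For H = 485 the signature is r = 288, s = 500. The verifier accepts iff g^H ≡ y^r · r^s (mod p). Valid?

no

Left side g^H mod p:
Squares mod 647: 141^1≡141, 141^2≡471, 141^4≡567, 141^8≡577, 141^16≡371, 141^32≡477, 141^64≡432, 141^128≡288, 141^256≡128
485 = 256 + 128 + 64 + 32 + 4 + 1, so 141^485 ≡ 128·288·432·477·567·141 ≡ 433 (mod 647)
Right side y^r · r^s mod p:
Squares mod 647: 597^1≡597, 597^2≡559, 597^4≡627, 597^8≡400, 597^16≡191, 597^32≡249, 597^64≡536, 597^128≡28, 597^256≡137
288 = 256 + 32, so 597^288 ≡ 137·249 ≡ 469 (mod 647)
Squares mod 647: 288^1≡288, 288^2≡128, 288^4≡209, 288^8≡332, 288^16≡234, 288^32≡408, 288^64≡185, 288^128≡581, 288^256≡474
500 = 256 + 128 + 64 + 32 + 16 + 4, so 288^500 ≡ 474·581·185·408·234·209 ≡ 351 (mod 647)
469·351 = 164619 ≡ 281 (mod 647)
433 ≠ 281, so verification fails.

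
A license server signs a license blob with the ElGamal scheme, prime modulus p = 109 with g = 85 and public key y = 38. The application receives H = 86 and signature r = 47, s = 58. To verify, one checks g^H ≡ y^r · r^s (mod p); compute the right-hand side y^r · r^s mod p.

74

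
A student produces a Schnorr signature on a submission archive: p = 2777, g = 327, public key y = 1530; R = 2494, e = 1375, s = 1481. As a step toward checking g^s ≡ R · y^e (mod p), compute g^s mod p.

1194

327^2 = 106929 ≡ 1403
327^4 ≡ 1403^2 = 1968409 ≡ 2293
327^8 ≡ 2293^2 = 5257849 ≡ 988
327^16 ≡ 988^2 = 976144 ≡ 1417
327^32 ≡ 1417^2 = 2007889 ≡ 118
327^64 ≡ 118^2 = 13924 ≡ 39
327^128 ≡ 39^2 = 1521
327^256 ≡ 1521^2 = 2313441 ≡ 200
327^512 ≡ 200^2 = 40000 ≡ 1122
327^1024 ≡ 1122^2 = 1258884 ≡ 903
1481 = 1024 + 256 + 128 + 64 + 8 + 1, so 327^1481 ≡ 903·200·1521·39·988·327 ≡ 1194 (mod 2777)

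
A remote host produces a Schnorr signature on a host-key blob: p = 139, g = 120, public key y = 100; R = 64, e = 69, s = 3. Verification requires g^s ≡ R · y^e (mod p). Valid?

g^s mod p:
120^3 mod 139 = 91
R · y^e mod p:
100^69 mod 139 = 1
64·1 = 64 ≡ 64 (mod 139)
91 ≠ 64; the check fails.

no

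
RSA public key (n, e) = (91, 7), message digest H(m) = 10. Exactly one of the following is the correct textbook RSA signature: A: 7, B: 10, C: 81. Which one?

B

Candidate A: Squares mod 91: 7^1≡7, 7^2≡49, 7^4≡35; 7 = 4 + 2 + 1, so 7^7 ≡ 35·49·7 ≡ 84 (mod 91)
Candidate B: Squares mod 91: 10^1≡10, 10^2≡9, 10^4≡81; 7 = 4 + 2 + 1, so 10^7 ≡ 81·9·10 ≡ 10 (mod 91)
  → matches H(m) = 10
Candidate C: Squares mod 91: 81^1≡81, 81^2≡9, 81^4≡81; 7 = 4 + 2 + 1, so 81^7 ≡ 81·9·81 ≡ 81 (mod 91)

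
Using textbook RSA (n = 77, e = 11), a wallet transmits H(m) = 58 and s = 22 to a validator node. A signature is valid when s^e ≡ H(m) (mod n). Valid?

s^11 mod 77 = 22
The recovered value 22 does not match the digest 58.

no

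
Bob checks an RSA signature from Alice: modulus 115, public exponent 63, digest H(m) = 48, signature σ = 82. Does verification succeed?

σ^2 ≡ 82^2 = 6724 ≡ 54
σ^4 ≡ 54^2 = 2916 ≡ 41
σ^8 ≡ 41^2 = 1681 ≡ 71
σ^16 ≡ 71^2 = 5041 ≡ 96
σ^32 ≡ 96^2 = 9216 ≡ 16
63 = 32 + 16 + 8 + 4 + 2 + 1, so σ^63 ≡ 16·96·71·41·54·82 ≡ 48 (mod 115)
Since 48 equals the digest 48, verification succeeds.

passes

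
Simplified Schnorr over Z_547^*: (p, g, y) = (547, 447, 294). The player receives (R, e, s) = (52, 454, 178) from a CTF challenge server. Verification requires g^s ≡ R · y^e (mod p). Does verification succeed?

g^s mod p:
447^2 = 199809 ≡ 154
447^4 ≡ 154^2 = 23716 ≡ 195
447^8 ≡ 195^2 = 38025 ≡ 282
447^16 ≡ 282^2 = 79524 ≡ 209
447^32 ≡ 209^2 = 43681 ≡ 468
447^64 ≡ 468^2 = 219024 ≡ 224
447^128 ≡ 224^2 = 50176 ≡ 399
178 = 128 + 32 + 16 + 2, so 447^178 ≡ 399·468·209·154 ≡ 216 (mod 547)
R · y^e mod p:
294^2 = 86436 ≡ 10
294^4 ≡ 10^2 = 100
294^8 ≡ 100^2 = 10000 ≡ 154
294^16 ≡ 154^2 = 23716 ≡ 195
294^32 ≡ 195^2 = 38025 ≡ 282
294^64 ≡ 282^2 = 79524 ≡ 209
294^128 ≡ 209^2 = 43681 ≡ 468
294^256 ≡ 468^2 = 219024 ≡ 224
454 = 256 + 128 + 64 + 4 + 2, so 294^454 ≡ 224·468·209·100·10 ≡ 467 (mod 547)
52·467 = 24284 ≡ 216 (mod 547)
216 ≡ 216 (mod 547); signature holds.

passes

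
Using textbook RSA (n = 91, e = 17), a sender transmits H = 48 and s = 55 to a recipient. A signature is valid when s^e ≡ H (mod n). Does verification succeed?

Squares mod 91: s^1≡55, s^2≡22, s^4≡29, s^8≡22, s^16≡29
17 = 16 + 1, so s^17 ≡ 29·55 ≡ 48 (mod 91)
Since 48 equals the digest 48, verification succeeds.

passes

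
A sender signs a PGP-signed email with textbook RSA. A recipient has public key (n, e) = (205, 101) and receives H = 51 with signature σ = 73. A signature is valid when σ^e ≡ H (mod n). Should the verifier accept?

Squares mod 205: σ^1≡73, σ^2≡204, σ^4≡1, σ^8≡1, σ^16≡1, σ^32≡1, σ^64≡1
101 = 64 + 32 + 4 + 1, so σ^101 ≡ 1·1·1·73 ≡ 73 (mod 205)
The recovered value 73 does not match the digest 51.

reject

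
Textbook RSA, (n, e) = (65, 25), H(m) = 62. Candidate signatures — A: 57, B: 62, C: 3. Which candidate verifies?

B

Candidate A: Squares mod 65: 57^1≡57, 57^2≡64, 57^4≡1, 57^8≡1, 57^16≡1; 25 = 16 + 8 + 1, so 57^25 ≡ 1·1·57 ≡ 57 (mod 65)
Candidate B: Squares mod 65: 62^1≡62, 62^2≡9, 62^4≡16, 62^8≡61, 62^16≡16; 25 = 16 + 8 + 1, so 62^25 ≡ 16·61·62 ≡ 62 (mod 65)
  → matches H(m) = 62
Candidate C: Squares mod 65: 3^1≡3, 3^2≡9, 3^4≡16, 3^8≡61, 3^16≡16; 25 = 16 + 8 + 1, so 3^25 ≡ 16·61·3 ≡ 3 (mod 65)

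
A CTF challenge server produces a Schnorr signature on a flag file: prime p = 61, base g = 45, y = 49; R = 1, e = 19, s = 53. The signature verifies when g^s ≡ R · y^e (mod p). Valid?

g^s mod p:
45^2 = 2025 ≡ 12
45^4 ≡ 12^2 = 144 ≡ 22
45^8 ≡ 22^2 = 484 ≡ 57
45^16 ≡ 57^2 = 3249 ≡ 16
45^32 ≡ 16^2 = 256 ≡ 12
53 = 32 + 16 + 4 + 1, so 45^53 ≡ 12·16·22·45 ≡ 4 (mod 61)
R · y^e mod p:
49^2 = 2401 ≡ 22
49^4 ≡ 22^2 = 484 ≡ 57
49^8 ≡ 57^2 = 3249 ≡ 16
49^16 ≡ 16^2 = 256 ≡ 12
19 = 16 + 2 + 1, so 49^19 ≡ 12·22·49 ≡ 4 (mod 61)
1·4 = 4 ≡ 4 (mod 61)
4 ≡ 4 (mod 61); signature holds.

yes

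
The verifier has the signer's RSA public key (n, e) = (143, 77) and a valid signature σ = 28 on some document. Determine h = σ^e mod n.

19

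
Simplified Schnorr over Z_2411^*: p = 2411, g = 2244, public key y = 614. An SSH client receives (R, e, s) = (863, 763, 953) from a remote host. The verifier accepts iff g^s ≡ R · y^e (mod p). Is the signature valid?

g^s mod p:
2244^953 mod 2411 = 1135
R · y^e mod p:
614^763 mod 2411 = 1368
863·1368 = 1180584 ≡ 1605 (mod 2411)
1135 ≠ 1605; the check fails.

invalid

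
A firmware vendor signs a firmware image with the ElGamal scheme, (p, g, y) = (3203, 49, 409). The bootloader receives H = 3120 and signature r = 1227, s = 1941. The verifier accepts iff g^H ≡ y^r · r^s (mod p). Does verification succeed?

Left side g^H mod p:
49^2 = 2401
49^4 ≡ 2401^2 = 5764801 ≡ 2604
49^8 ≡ 2604^2 = 6780816 ≡ 65
49^16 ≡ 65^2 = 4225 ≡ 1022
49^32 ≡ 1022^2 = 1044484 ≡ 306
49^64 ≡ 306^2 = 93636 ≡ 749
49^128 ≡ 749^2 = 561001 ≡ 476
49^256 ≡ 476^2 = 226576 ≡ 2366
49^512 ≡ 2366^2 = 5597956 ≡ 2315
49^1024 ≡ 2315^2 = 5359225 ≡ 606
49^2048 ≡ 606^2 = 367236 ≡ 2094
3120 = 2048 + 1024 + 32 + 16, so 49^3120 ≡ 2094·606·306·1022 ≡ 115 (mod 3203)
Right side y^r · r^s mod p:
409^2 = 167281 ≡ 725
409^4 ≡ 725^2 = 525625 ≡ 333
409^8 ≡ 333^2 = 110889 ≡ 1987
409^16 ≡ 1987^2 = 3948169 ≡ 2073
409^32 ≡ 2073^2 = 4297329 ≡ 2106
409^64 ≡ 2106^2 = 4435236 ≡ 2284
409^128 ≡ 2284^2 = 5216656 ≡ 2172
409^256 ≡ 2172^2 = 4717584 ≡ 2768
409^512 ≡ 2768^2 = 7661824 ≡ 248
409^1024 ≡ 248^2 = 61504 ≡ 647
1227 = 1024 + 128 + 64 + 8 + 2 + 1, so 409^1227 ≡ 647·2172·2284·1987·725·409 ≡ 1220 (mod 3203)
1227^2 = 1505529 ≡ 119
1227^4 ≡ 119^2 = 14161 ≡ 1349
1227^8 ≡ 1349^2 = 1819801 ≡ 497
1227^16 ≡ 497^2 = 247009 ≡ 378
1227^32 ≡ 378^2 = 142884 ≡ 1952
1227^64 ≡ 1952^2 = 3810304 ≡ 1937
1227^128 ≡ 1937^2 = 3751969 ≡ 1256
1227^256 ≡ 1256^2 = 1577536 ≡ 1660
1227^512 ≡ 1660^2 = 2755600 ≡ 1020
1227^1024 ≡ 1020^2 = 1040400 ≡ 2628
1941 = 1024 + 512 + 256 + 128 + 16 + 4 + 1, so 1227^1941 ≡ 2628·1020·1660·1256·378·1349·1227 ≡ 197 (mod 3203)
1220·197 = 240340 ≡ 115 (mod 3203)
115 ≡ 115 (mod 3203), so the signature is genuine.

passes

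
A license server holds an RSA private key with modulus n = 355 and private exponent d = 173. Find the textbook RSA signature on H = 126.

246

H^2 ≡ 126^2 = 15876 ≡ 256
H^4 ≡ 256^2 = 65536 ≡ 216
H^8 ≡ 216^2 = 46656 ≡ 151
H^16 ≡ 151^2 = 22801 ≡ 81
H^32 ≡ 81^2 = 6561 ≡ 171
H^64 ≡ 171^2 = 29241 ≡ 131
H^128 ≡ 131^2 = 17161 ≡ 121
173 = 128 + 32 + 8 + 4 + 1, so H^173 ≡ 121·171·151·216·126 ≡ 246 (mod 355)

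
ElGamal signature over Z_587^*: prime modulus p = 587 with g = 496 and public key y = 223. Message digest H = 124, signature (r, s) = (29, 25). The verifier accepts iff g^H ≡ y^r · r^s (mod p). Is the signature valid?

Left side g^H mod p:
496^2 = 246016 ≡ 63
496^4 ≡ 63^2 = 3969 ≡ 447
496^8 ≡ 447^2 = 199809 ≡ 229
496^16 ≡ 229^2 = 52441 ≡ 198
496^32 ≡ 198^2 = 39204 ≡ 462
496^64 ≡ 462^2 = 213444 ≡ 363
124 = 64 + 32 + 16 + 8 + 4, so 496^124 ≡ 363·462·198·229·447 ≡ 346 (mod 587)
Right side y^r · r^s mod p:
223^2 = 49729 ≡ 421
223^4 ≡ 421^2 = 177241 ≡ 554
223^8 ≡ 554^2 = 306916 ≡ 502
223^16 ≡ 502^2 = 252004 ≡ 181
29 = 16 + 8 + 4 + 1, so 223^29 ≡ 181·502·554·223 ≡ 3 (mod 587)
29^2 = 841 ≡ 254
29^4 ≡ 254^2 = 64516 ≡ 533
29^8 ≡ 533^2 = 284089 ≡ 568
29^16 ≡ 568^2 = 322624 ≡ 361
25 = 16 + 8 + 1, so 29^25 ≡ 361·568·29 ≡ 82 (mod 587)
3·82 = 246 ≡ 246 (mod 587)
346 ≠ 246, so verification fails.

invalid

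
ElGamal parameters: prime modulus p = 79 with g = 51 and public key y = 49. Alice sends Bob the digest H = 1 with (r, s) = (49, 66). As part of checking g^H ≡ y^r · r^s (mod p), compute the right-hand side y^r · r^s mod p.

Squares mod 79: 49^1≡49, 49^2≡31, 49^4≡13, 49^8≡11, 49^16≡42, 49^32≡26
49 = 32 + 16 + 1, so 49^49 ≡ 26·42·49 ≡ 25 (mod 79)
Squares mod 79: 49^1≡49, 49^2≡31, 49^4≡13, 49^8≡11, 49^16≡42, 49^32≡26, 49^64≡44
66 = 64 + 2, so 49^66 ≡ 44·31 ≡ 21 (mod 79)
y^r · r^s ≡ 25·21 = 525 ≡ 51 (mod 79)

51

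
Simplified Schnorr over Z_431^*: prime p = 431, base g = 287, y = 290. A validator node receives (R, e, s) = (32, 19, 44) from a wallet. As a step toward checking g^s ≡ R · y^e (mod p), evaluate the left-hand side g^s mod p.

Squares mod 431: 287^1≡287, 287^2≡48, 287^4≡149, 287^8≡220, 287^16≡128, 287^32≡6
44 = 32 + 8 + 4, so 287^44 ≡ 6·220·149 ≡ 144 (mod 431)

144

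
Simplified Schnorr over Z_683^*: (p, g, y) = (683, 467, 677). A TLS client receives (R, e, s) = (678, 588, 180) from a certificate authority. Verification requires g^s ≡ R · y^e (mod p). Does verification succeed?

g^s mod p:
467^2 = 218089 ≡ 212
467^4 ≡ 212^2 = 44944 ≡ 549
467^8 ≡ 549^2 = 301401 ≡ 198
467^16 ≡ 198^2 = 39204 ≡ 273
467^32 ≡ 273^2 = 74529 ≡ 82
467^64 ≡ 82^2 = 6724 ≡ 577
467^128 ≡ 577^2 = 332929 ≡ 308
180 = 128 + 32 + 16 + 4, so 467^180 ≡ 308·82·273·549 ≡ 281 (mod 683)
R · y^e mod p:
677^2 = 458329 ≡ 36
677^4 ≡ 36^2 = 1296 ≡ 613
677^8 ≡ 613^2 = 375769 ≡ 119
677^16 ≡ 119^2 = 14161 ≡ 501
677^32 ≡ 501^2 = 251001 ≡ 340
677^64 ≡ 340^2 = 115600 ≡ 173
677^128 ≡ 173^2 = 29929 ≡ 560
677^256 ≡ 560^2 = 313600 ≡ 103
677^512 ≡ 103^2 = 10609 ≡ 364
588 = 512 + 64 + 8 + 4, so 677^588 ≡ 364·173·119·613 ≡ 217 (mod 683)
678·217 = 147126 ≡ 281 (mod 683)
281 ≡ 281 (mod 683); signature holds.

passes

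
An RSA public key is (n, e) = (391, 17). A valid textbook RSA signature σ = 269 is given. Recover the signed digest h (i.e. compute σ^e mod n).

σ^2 ≡ 269^2 = 72361 ≡ 26
σ^4 ≡ 26^2 = 676 ≡ 285
σ^8 ≡ 285^2 = 81225 ≡ 288
σ^16 ≡ 288^2 = 82944 ≡ 52
17 = 16 + 1, so σ^17 ≡ 52·269 ≡ 303 (mod 391)

303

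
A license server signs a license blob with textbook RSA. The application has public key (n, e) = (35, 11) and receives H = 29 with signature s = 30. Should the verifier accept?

reject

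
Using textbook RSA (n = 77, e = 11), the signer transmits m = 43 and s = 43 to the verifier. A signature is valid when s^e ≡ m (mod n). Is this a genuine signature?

genuine

s^2 ≡ 43^2 = 1849 ≡ 1
s^4 ≡ 1^2 = 1
s^8 ≡ 1^2 = 1
11 = 8 + 2 + 1, so s^11 ≡ 1·1·43 ≡ 43 (mod 77)
43 = m, so the signature checks out.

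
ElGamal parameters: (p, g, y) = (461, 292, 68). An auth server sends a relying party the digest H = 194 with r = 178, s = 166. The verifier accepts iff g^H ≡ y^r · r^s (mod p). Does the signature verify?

does not verify

Left side g^H mod p:
292^2 = 85264 ≡ 440
292^4 ≡ 440^2 = 193600 ≡ 441
292^8 ≡ 441^2 = 194481 ≡ 400
292^16 ≡ 400^2 = 160000 ≡ 33
292^32 ≡ 33^2 = 1089 ≡ 167
292^64 ≡ 167^2 = 27889 ≡ 229
292^128 ≡ 229^2 = 52441 ≡ 348
194 = 128 + 64 + 2, so 292^194 ≡ 348·229·440 ≡ 359 (mod 461)
Right side y^r · r^s mod p:
68^2 = 4624 ≡ 14
68^4 ≡ 14^2 = 196
68^8 ≡ 196^2 = 38416 ≡ 153
68^16 ≡ 153^2 = 23409 ≡ 359
68^32 ≡ 359^2 = 128881 ≡ 262
68^64 ≡ 262^2 = 68644 ≡ 416
68^128 ≡ 416^2 = 173056 ≡ 181
178 = 128 + 32 + 16 + 2, so 68^178 ≡ 181·262·359·14 ≡ 440 (mod 461)
178^2 = 31684 ≡ 336
178^4 ≡ 336^2 = 112896 ≡ 412
178^8 ≡ 412^2 = 169744 ≡ 96
178^16 ≡ 96^2 = 9216 ≡ 457
178^32 ≡ 457^2 = 208849 ≡ 16
178^64 ≡ 16^2 = 256
178^128 ≡ 256^2 = 65536 ≡ 74
166 = 128 + 32 + 4 + 2, so 178^166 ≡ 74·16·412·336 ≡ 9 (mod 461)
440·9 = 3960 ≡ 272 (mod 461)
359 ≠ 272, so verification fails.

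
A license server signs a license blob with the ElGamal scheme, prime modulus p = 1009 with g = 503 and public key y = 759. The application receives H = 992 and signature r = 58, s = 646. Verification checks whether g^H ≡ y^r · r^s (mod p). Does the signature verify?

does not verify

Left side g^H mod p:
503^2 = 253009 ≡ 759
503^4 ≡ 759^2 = 576081 ≡ 951
503^8 ≡ 951^2 = 904401 ≡ 337
503^16 ≡ 337^2 = 113569 ≡ 561
503^32 ≡ 561^2 = 314721 ≡ 922
503^64 ≡ 922^2 = 850084 ≡ 506
503^128 ≡ 506^2 = 256036 ≡ 759
503^256 ≡ 759^2 = 576081 ≡ 951
503^512 ≡ 951^2 = 904401 ≡ 337
992 = 512 + 256 + 128 + 64 + 32, so 503^992 ≡ 337·951·759·506·922 ≡ 759 (mod 1009)
Right side y^r · r^s mod p:
759^2 = 576081 ≡ 951
759^4 ≡ 951^2 = 904401 ≡ 337
759^8 ≡ 337^2 = 113569 ≡ 561
759^16 ≡ 561^2 = 314721 ≡ 922
759^32 ≡ 922^2 = 850084 ≡ 506
58 = 32 + 16 + 8 + 2, so 759^58 ≡ 506·922·561·951 ≡ 337 (mod 1009)
58^2 = 3364 ≡ 337
58^4 ≡ 337^2 = 113569 ≡ 561
58^8 ≡ 561^2 = 314721 ≡ 922
58^16 ≡ 922^2 = 850084 ≡ 506
58^32 ≡ 506^2 = 256036 ≡ 759
58^64 ≡ 759^2 = 576081 ≡ 951
58^128 ≡ 951^2 = 904401 ≡ 337
58^256 ≡ 337^2 = 113569 ≡ 561
58^512 ≡ 561^2 = 314721 ≡ 922
646 = 512 + 128 + 4 + 2, so 58^646 ≡ 922·337·561·337 ≡ 506 (mod 1009)
337·506 = 170522 ≡ 1 (mod 1009)
759 ≠ 1, so verification fails.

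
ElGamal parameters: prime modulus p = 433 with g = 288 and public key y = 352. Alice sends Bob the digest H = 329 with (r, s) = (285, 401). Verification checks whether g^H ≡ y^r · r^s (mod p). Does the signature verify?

does not verify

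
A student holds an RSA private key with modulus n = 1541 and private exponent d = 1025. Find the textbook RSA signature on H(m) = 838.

452

(H(m))^2 ≡ 838^2 = 702244 ≡ 1089
(H(m))^4 ≡ 1089^2 = 1185921 ≡ 892
(H(m))^8 ≡ 892^2 = 795664 ≡ 508
(H(m))^16 ≡ 508^2 = 258064 ≡ 717
(H(m))^32 ≡ 717^2 = 514089 ≡ 936
(H(m))^64 ≡ 936^2 = 876096 ≡ 808
(H(m))^128 ≡ 808^2 = 652864 ≡ 1021
(H(m))^256 ≡ 1021^2 = 1042441 ≡ 725
(H(m))^512 ≡ 725^2 = 525625 ≡ 144
(H(m))^1024 ≡ 144^2 = 20736 ≡ 703
1025 = 1024 + 1, so (H(m))^1025 ≡ 703·838 ≡ 452 (mod 1541)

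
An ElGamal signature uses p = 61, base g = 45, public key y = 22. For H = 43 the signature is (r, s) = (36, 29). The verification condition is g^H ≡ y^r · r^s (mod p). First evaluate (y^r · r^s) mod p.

5

Squares mod 61: 22^1≡22, 22^2≡57, 22^4≡16, 22^8≡12, 22^16≡22, 22^32≡57
36 = 32 + 4, so 22^36 ≡ 57·16 ≡ 58 (mod 61)
Squares mod 61: 36^1≡36, 36^2≡15, 36^4≡42, 36^8≡56, 36^16≡25
29 = 16 + 8 + 4 + 1, so 36^29 ≡ 25·56·42·36 ≡ 39 (mod 61)
y^r · r^s ≡ 58·39 = 2262 ≡ 5 (mod 61)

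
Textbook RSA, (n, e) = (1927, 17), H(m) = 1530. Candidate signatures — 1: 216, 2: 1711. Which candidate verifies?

Candidate 1: 216^17 mod 1927 = 397
Candidate 2: 1711^17 mod 1927 = 1530
  → matches H(m) = 1530

2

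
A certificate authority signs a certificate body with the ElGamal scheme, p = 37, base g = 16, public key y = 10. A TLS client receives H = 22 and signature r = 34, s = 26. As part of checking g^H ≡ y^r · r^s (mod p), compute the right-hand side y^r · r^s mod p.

9

10^2 = 100 ≡ 26
10^4 ≡ 26^2 = 676 ≡ 10
10^8 ≡ 10^2 = 100 ≡ 26
10^16 ≡ 26^2 = 676 ≡ 10
10^32 ≡ 10^2 = 100 ≡ 26
34 = 32 + 2, so 10^34 ≡ 26·26 ≡ 10 (mod 37)
34^2 = 1156 ≡ 9
34^4 ≡ 9^2 = 81 ≡ 7
34^8 ≡ 7^2 = 49 ≡ 12
34^16 ≡ 12^2 = 144 ≡ 33
26 = 16 + 8 + 2, so 34^26 ≡ 33·12·9 ≡ 12 (mod 37)
y^r · r^s ≡ 10·12 = 120 ≡ 9 (mod 37)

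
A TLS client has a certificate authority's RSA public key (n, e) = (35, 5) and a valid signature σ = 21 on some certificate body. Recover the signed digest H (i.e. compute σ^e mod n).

21

σ^2 ≡ 21^2 = 441 ≡ 21
σ^4 ≡ 21^2 = 441 ≡ 21
5 = 4 + 1, so σ^5 ≡ 21·21 ≡ 21 (mod 35)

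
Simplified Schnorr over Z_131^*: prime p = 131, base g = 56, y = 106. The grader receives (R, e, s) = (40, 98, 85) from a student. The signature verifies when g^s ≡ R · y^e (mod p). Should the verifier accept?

accept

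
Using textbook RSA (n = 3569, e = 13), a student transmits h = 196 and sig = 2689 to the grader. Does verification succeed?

passes

Squares mod 3569: sig^1≡2689, sig^2≡3496, sig^4≡1760, sig^8≡3277
13 = 8 + 4 + 1, so sig^13 ≡ 3277·1760·2689 ≡ 196 (mod 3569)
sig^13 mod 3569 = 196 matches h.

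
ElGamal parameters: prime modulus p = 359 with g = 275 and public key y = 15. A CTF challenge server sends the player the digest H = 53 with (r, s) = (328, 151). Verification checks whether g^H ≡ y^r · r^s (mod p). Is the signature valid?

valid

Left side g^H mod p:
275^2 = 75625 ≡ 235
275^4 ≡ 235^2 = 55225 ≡ 298
275^8 ≡ 298^2 = 88804 ≡ 131
275^16 ≡ 131^2 = 17161 ≡ 288
275^32 ≡ 288^2 = 82944 ≡ 15
53 = 32 + 16 + 4 + 1, so 275^53 ≡ 15·288·298·275 ≡ 99 (mod 359)
Right side y^r · r^s mod p:
15^2 = 225
15^4 ≡ 225^2 = 50625 ≡ 6
15^8 ≡ 6^2 = 36
15^16 ≡ 36^2 = 1296 ≡ 219
15^32 ≡ 219^2 = 47961 ≡ 214
15^64 ≡ 214^2 = 45796 ≡ 203
15^128 ≡ 203^2 = 41209 ≡ 283
15^256 ≡ 283^2 = 80089 ≡ 32
328 = 256 + 64 + 8, so 15^328 ≡ 32·203·36 ≡ 147 (mod 359)
328^2 = 107584 ≡ 243
328^4 ≡ 243^2 = 59049 ≡ 173
328^8 ≡ 173^2 = 29929 ≡ 132
328^16 ≡ 132^2 = 17424 ≡ 192
328^32 ≡ 192^2 = 36864 ≡ 246
328^64 ≡ 246^2 = 60516 ≡ 204
328^128 ≡ 204^2 = 41616 ≡ 331
151 = 128 + 16 + 4 + 2 + 1, so 328^151 ≡ 331·192·173·243·328 ≡ 8 (mod 359)
147·8 = 1176 ≡ 99 (mod 359)
99 ≡ 99 (mod 359), so the signature is genuine.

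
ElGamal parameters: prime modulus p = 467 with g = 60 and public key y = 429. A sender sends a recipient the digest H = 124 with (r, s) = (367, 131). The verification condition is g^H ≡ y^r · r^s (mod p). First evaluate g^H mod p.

400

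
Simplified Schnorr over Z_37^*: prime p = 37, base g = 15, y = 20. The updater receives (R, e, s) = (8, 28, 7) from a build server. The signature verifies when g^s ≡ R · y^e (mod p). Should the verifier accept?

accept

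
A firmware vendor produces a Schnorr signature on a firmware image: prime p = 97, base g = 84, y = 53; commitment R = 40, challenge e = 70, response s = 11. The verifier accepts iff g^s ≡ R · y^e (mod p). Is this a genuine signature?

g^s mod p:
84^2 = 7056 ≡ 72
84^4 ≡ 72^2 = 5184 ≡ 43
84^8 ≡ 43^2 = 1849 ≡ 6
11 = 8 + 2 + 1, so 84^11 ≡ 6·72·84 ≡ 10 (mod 97)
R · y^e mod p:
53^2 = 2809 ≡ 93
53^4 ≡ 93^2 = 8649 ≡ 16
53^8 ≡ 16^2 = 256 ≡ 62
53^16 ≡ 62^2 = 3844 ≡ 61
53^32 ≡ 61^2 = 3721 ≡ 35
53^64 ≡ 35^2 = 1225 ≡ 61
70 = 64 + 4 + 2, so 53^70 ≡ 61·16·93 ≡ 73 (mod 97)
40·73 = 2920 ≡ 10 (mod 97)
10 ≡ 10 (mod 97); signature holds.

genuine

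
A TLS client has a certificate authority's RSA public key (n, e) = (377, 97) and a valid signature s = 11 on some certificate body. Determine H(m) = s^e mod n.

s^97 mod 377 = 50

50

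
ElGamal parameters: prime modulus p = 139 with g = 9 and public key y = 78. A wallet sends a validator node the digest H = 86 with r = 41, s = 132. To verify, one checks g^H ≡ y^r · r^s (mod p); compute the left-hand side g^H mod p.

121

Squares mod 139: 9^1≡9, 9^2≡81, 9^4≡28, 9^8≡89, 9^16≡137, 9^32≡4, 9^64≡16
86 = 64 + 16 + 4 + 2, so 9^86 ≡ 16·137·28·81 ≡ 121 (mod 139)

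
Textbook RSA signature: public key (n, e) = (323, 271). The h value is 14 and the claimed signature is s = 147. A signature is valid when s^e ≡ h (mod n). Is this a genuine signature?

genuine

s^2 ≡ 147^2 = 21609 ≡ 291
s^4 ≡ 291^2 = 84681 ≡ 55
s^8 ≡ 55^2 = 3025 ≡ 118
s^16 ≡ 118^2 = 13924 ≡ 35
s^32 ≡ 35^2 = 1225 ≡ 256
s^64 ≡ 256^2 = 65536 ≡ 290
s^128 ≡ 290^2 = 84100 ≡ 120
s^256 ≡ 120^2 = 14400 ≡ 188
271 = 256 + 8 + 4 + 2 + 1, so s^271 ≡ 188·118·55·291·147 ≡ 14 (mod 323)
14 = h, so the signature checks out.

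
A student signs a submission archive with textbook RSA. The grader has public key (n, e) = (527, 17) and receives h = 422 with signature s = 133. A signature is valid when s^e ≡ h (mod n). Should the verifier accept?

s^2 ≡ 133^2 = 17689 ≡ 298
s^4 ≡ 298^2 = 88804 ≡ 268
s^8 ≡ 268^2 = 71824 ≡ 152
s^16 ≡ 152^2 = 23104 ≡ 443
17 = 16 + 1, so s^17 ≡ 443·133 ≡ 422 (mod 527)
s^17 mod 527 = 422 matches h.

accept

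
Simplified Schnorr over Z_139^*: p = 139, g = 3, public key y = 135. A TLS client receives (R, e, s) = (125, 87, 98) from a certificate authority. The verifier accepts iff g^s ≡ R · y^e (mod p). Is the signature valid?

g^s mod p:
3^2 = 9
3^4 ≡ 9^2 = 81
3^8 ≡ 81^2 = 6561 ≡ 28
3^16 ≡ 28^2 = 784 ≡ 89
3^32 ≡ 89^2 = 7921 ≡ 137
3^64 ≡ 137^2 = 18769 ≡ 4
98 = 64 + 32 + 2, so 3^98 ≡ 4·137·9 ≡ 67 (mod 139)
R · y^e mod p:
135^2 = 18225 ≡ 16
135^4 ≡ 16^2 = 256 ≡ 117
135^8 ≡ 117^2 = 13689 ≡ 67
135^16 ≡ 67^2 = 4489 ≡ 41
135^32 ≡ 41^2 = 1681 ≡ 13
135^64 ≡ 13^2 = 169 ≡ 30
87 = 64 + 16 + 4 + 2 + 1, so 135^87 ≡ 30·41·117·16·135 ≡ 39 (mod 139)
125·39 = 4875 ≡ 10 (mod 139)
67 ≠ 10; the check fails.

invalid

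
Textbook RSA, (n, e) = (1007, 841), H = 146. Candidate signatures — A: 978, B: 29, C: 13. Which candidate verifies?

B

Candidate A: Squares mod 1007: 978^1≡978, 978^2≡841, 978^4≡367, 978^8≡758, 978^16≡574, 978^32≡187, 978^64≡731, 978^128≡651, 978^256≡861, 978^512≡169; 841 = 512 + 256 + 64 + 8 + 1, so 978^841 ≡ 169·861·731·758·978 ≡ 861 (mod 1007)
Candidate B: Squares mod 1007: 29^1≡29, 29^2≡841, 29^4≡367, 29^8≡758, 29^16≡574, 29^32≡187, 29^64≡731, 29^128≡651, 29^256≡861, 29^512≡169; 841 = 512 + 256 + 64 + 8 + 1, so 29^841 ≡ 169·861·731·758·29 ≡ 146 (mod 1007)
  → matches H = 146
Candidate C: Squares mod 1007: 13^1≡13, 13^2≡169, 13^4≡365, 13^8≡301, 13^16≡978, 13^32≡841, 13^64≡367, 13^128≡758, 13^256≡574, 13^512≡187; 841 = 512 + 256 + 64 + 8 + 1, so 13^841 ≡ 187·574·367·301·13 ≡ 680 (mod 1007)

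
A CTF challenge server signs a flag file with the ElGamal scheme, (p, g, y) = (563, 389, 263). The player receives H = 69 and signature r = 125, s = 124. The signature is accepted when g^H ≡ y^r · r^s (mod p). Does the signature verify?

Left side g^H mod p:
389^69 mod 563 = 267
Right side y^r · r^s mod p:
263^125 mod 563 = 287
125^124 mod 563 = 252
287·252 = 72324 ≡ 260 (mod 563)
267 ≠ 260, so verification fails.

does not verify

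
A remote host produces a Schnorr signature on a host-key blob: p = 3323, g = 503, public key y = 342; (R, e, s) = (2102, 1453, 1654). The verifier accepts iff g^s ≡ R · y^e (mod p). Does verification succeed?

g^s mod p:
503^2 = 253009 ≡ 461
503^4 ≡ 461^2 = 212521 ≡ 3172
503^8 ≡ 3172^2 = 10061584 ≡ 2863
503^16 ≡ 2863^2 = 8196769 ≡ 2251
503^32 ≡ 2251^2 = 5067001 ≡ 2749
503^64 ≡ 2749^2 = 7557001 ≡ 499
503^128 ≡ 499^2 = 249001 ≡ 3099
503^256 ≡ 3099^2 = 9603801 ≡ 331
503^512 ≡ 331^2 = 109561 ≡ 3225
503^1024 ≡ 3225^2 = 10400625 ≡ 2958
1654 = 1024 + 512 + 64 + 32 + 16 + 4 + 2, so 503^1654 ≡ 2958·3225·499·2749·2251·3172·461 ≡ 873 (mod 3323)
R · y^e mod p:
342^2 = 116964 ≡ 659
342^4 ≡ 659^2 = 434281 ≡ 2291
342^8 ≡ 2291^2 = 5248681 ≡ 1664
342^16 ≡ 1664^2 = 2768896 ≡ 837
342^32 ≡ 837^2 = 700569 ≡ 2739
342^64 ≡ 2739^2 = 7502121 ≡ 2110
342^128 ≡ 2110^2 = 4452100 ≡ 2603
342^256 ≡ 2603^2 = 6775609 ≡ 12
342^512 ≡ 12^2 = 144
342^1024 ≡ 144^2 = 20736 ≡ 798
1453 = 1024 + 256 + 128 + 32 + 8 + 4 + 1, so 342^1453 ≡ 798·12·2603·2739·1664·2291·342 ≡ 2465 (mod 3323)
2102·2465 = 5181430 ≡ 873 (mod 3323)
873 ≡ 873 (mod 3323); signature holds.

passes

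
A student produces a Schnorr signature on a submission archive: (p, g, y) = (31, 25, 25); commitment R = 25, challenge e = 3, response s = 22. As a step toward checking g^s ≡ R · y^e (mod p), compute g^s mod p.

25^22 mod 31 = 25

25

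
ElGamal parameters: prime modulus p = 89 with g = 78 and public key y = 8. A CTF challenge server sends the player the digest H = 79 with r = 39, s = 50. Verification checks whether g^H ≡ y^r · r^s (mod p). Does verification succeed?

Left side g^H mod p:
78^2 = 6084 ≡ 32
78^4 ≡ 32^2 = 1024 ≡ 45
78^8 ≡ 45^2 = 2025 ≡ 67
78^16 ≡ 67^2 = 4489 ≡ 39
78^32 ≡ 39^2 = 1521 ≡ 8
78^64 ≡ 8^2 = 64
79 = 64 + 8 + 4 + 2 + 1, so 78^79 ≡ 64·67·45·32·78 ≡ 32 (mod 89)
Right side y^r · r^s mod p:
8^2 = 64
8^4 ≡ 64^2 = 4096 ≡ 2
8^8 ≡ 2^2 = 4
8^16 ≡ 4^2 = 16
8^32 ≡ 16^2 = 256 ≡ 78
39 = 32 + 4 + 2 + 1, so 8^39 ≡ 78·2·64·8 ≡ 39 (mod 89)
39^2 = 1521 ≡ 8
39^4 ≡ 8^2 = 64
39^8 ≡ 64^2 = 4096 ≡ 2
39^16 ≡ 2^2 = 4
39^32 ≡ 4^2 = 16
50 = 32 + 16 + 2, so 39^50 ≡ 16·4·8 ≡ 67 (mod 89)
39·67 = 2613 ≡ 32 (mod 89)
32 ≡ 32 (mod 89), so the signature is genuine.

passes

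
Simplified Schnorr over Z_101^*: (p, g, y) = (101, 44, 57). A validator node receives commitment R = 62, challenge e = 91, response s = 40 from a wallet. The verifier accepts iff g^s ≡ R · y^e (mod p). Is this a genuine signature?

genuine

g^s mod p:
44^2 = 1936 ≡ 17
44^4 ≡ 17^2 = 289 ≡ 87
44^8 ≡ 87^2 = 7569 ≡ 95
44^16 ≡ 95^2 = 9025 ≡ 36
44^32 ≡ 36^2 = 1296 ≡ 84
40 = 32 + 8, so 44^40 ≡ 84·95 ≡ 1 (mod 101)
R · y^e mod p:
57^2 = 3249 ≡ 17
57^4 ≡ 17^2 = 289 ≡ 87
57^8 ≡ 87^2 = 7569 ≡ 95
57^16 ≡ 95^2 = 9025 ≡ 36
57^32 ≡ 36^2 = 1296 ≡ 84
57^64 ≡ 84^2 = 7056 ≡ 87
91 = 64 + 16 + 8 + 2 + 1, so 57^91 ≡ 87·36·95·17·57 ≡ 44 (mod 101)
62·44 = 2728 ≡ 1 (mod 101)
1 ≡ 1 (mod 101); signature holds.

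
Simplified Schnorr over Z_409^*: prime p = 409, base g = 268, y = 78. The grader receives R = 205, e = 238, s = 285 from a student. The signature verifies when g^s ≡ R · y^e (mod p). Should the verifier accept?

reject

g^s mod p:
268^285 mod 409 = 348
R · y^e mod p:
78^238 mod 409 = 143
205·143 = 29315 ≡ 276 (mod 409)
348 ≠ 276; the check fails.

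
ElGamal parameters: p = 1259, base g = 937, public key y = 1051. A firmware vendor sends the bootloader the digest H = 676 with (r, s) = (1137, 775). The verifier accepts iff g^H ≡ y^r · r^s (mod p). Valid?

yes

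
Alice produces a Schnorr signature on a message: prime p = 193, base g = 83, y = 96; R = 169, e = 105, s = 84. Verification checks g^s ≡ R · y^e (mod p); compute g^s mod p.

83^2 = 6889 ≡ 134
83^4 ≡ 134^2 = 17956 ≡ 7
83^8 ≡ 7^2 = 49
83^16 ≡ 49^2 = 2401 ≡ 85
83^32 ≡ 85^2 = 7225 ≡ 84
83^64 ≡ 84^2 = 7056 ≡ 108
84 = 64 + 16 + 4, so 83^84 ≡ 108·85·7 ≡ 184 (mod 193)

184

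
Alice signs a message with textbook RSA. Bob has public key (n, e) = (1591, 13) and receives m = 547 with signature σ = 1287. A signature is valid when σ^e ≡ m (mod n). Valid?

σ^2 ≡ 1287^2 = 1656369 ≡ 138
σ^4 ≡ 138^2 = 19044 ≡ 1543
σ^8 ≡ 1543^2 = 2380849 ≡ 713
13 = 8 + 4 + 1, so σ^13 ≡ 713·1543·1287 ≡ 547 (mod 1591)
547 = m, so the signature checks out.

yes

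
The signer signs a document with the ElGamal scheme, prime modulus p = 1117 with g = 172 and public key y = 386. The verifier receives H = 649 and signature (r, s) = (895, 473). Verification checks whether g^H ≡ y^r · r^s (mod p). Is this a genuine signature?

forged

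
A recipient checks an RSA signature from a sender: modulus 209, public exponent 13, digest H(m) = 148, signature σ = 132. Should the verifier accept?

Squares mod 209: σ^1≡132, σ^2≡77, σ^4≡77, σ^8≡77
13 = 8 + 4 + 1, so σ^13 ≡ 77·77·132 ≡ 132 (mod 209)
σ^13 mod 209 = 132, but H(m) = 148.

reject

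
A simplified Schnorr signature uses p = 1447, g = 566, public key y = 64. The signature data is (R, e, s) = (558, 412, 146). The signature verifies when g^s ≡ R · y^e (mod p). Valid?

g^s mod p:
566^2 = 320356 ≡ 569
566^4 ≡ 569^2 = 323761 ≡ 1080
566^8 ≡ 1080^2 = 1166400 ≡ 118
566^16 ≡ 118^2 = 13924 ≡ 901
566^32 ≡ 901^2 = 811801 ≡ 34
566^64 ≡ 34^2 = 1156
566^128 ≡ 1156^2 = 1336336 ≡ 755
146 = 128 + 16 + 2, so 566^146 ≡ 755·901·569 ≡ 1277 (mod 1447)
R · y^e mod p:
64^2 = 4096 ≡ 1202
64^4 ≡ 1202^2 = 1444804 ≡ 698
64^8 ≡ 698^2 = 487204 ≡ 1012
64^16 ≡ 1012^2 = 1024144 ≡ 1115
64^32 ≡ 1115^2 = 1243225 ≡ 252
64^64 ≡ 252^2 = 63504 ≡ 1283
64^128 ≡ 1283^2 = 1646089 ≡ 850
64^256 ≡ 850^2 = 722500 ≡ 447
412 = 256 + 128 + 16 + 8 + 4, so 64^412 ≡ 447·850·1115·1012·698 ≡ 165 (mod 1447)
558·165 = 92070 ≡ 909 (mod 1447)
1277 ≠ 909; the check fails.

no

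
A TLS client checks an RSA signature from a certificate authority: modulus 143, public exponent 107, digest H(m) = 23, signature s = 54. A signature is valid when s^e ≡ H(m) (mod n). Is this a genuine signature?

forged

s^2 ≡ 54^2 = 2916 ≡ 56
s^4 ≡ 56^2 = 3136 ≡ 133
s^8 ≡ 133^2 = 17689 ≡ 100
s^16 ≡ 100^2 = 10000 ≡ 133
s^32 ≡ 133^2 = 17689 ≡ 100
s^64 ≡ 100^2 = 10000 ≡ 133
107 = 64 + 32 + 8 + 2 + 1, so s^107 ≡ 133·100·100·56·54 ≡ 98 (mod 143)
s^107 mod 143 = 98, but H(m) = 23.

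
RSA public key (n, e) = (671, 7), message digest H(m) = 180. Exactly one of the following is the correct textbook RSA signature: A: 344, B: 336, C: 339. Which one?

C

Candidate A: Squares mod 671: 344^1≡344, 344^2≡240, 344^4≡565; 7 = 4 + 2 + 1, so 344^7 ≡ 565·240·344 ≡ 493 (mod 671)
Candidate B: Squares mod 671: 336^1≡336, 336^2≡168, 336^4≡42; 7 = 4 + 2 + 1, so 336^7 ≡ 42·168·336 ≡ 173 (mod 671)
Candidate C: Squares mod 671: 339^1≡339, 339^2≡180, 339^4≡192; 7 = 4 + 2 + 1, so 339^7 ≡ 192·180·339 ≡ 180 (mod 671)
  → matches H(m) = 180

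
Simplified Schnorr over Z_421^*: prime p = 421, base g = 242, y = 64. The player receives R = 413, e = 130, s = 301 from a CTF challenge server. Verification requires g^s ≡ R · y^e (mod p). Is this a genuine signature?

forged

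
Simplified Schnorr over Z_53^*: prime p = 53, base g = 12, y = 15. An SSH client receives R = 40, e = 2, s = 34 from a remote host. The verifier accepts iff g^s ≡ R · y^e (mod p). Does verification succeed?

passes

g^s mod p:
Squares mod 53: 12^1≡12, 12^2≡38, 12^4≡13, 12^8≡10, 12^16≡47, 12^32≡36
34 = 32 + 2, so 12^34 ≡ 36·38 ≡ 43 (mod 53)
R · y^e mod p:
Squares mod 53: 15^1≡15, 15^2≡13
15^2 ≡ 13 (mod 53)
40·13 = 520 ≡ 43 (mod 53)
43 ≡ 43 (mod 53); signature holds.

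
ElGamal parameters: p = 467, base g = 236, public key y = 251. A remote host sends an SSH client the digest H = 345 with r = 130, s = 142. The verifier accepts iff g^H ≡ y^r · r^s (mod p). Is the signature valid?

Left side g^H mod p:
236^2 = 55696 ≡ 123
236^4 ≡ 123^2 = 15129 ≡ 185
236^8 ≡ 185^2 = 34225 ≡ 134
236^16 ≡ 134^2 = 17956 ≡ 210
236^32 ≡ 210^2 = 44100 ≡ 202
236^64 ≡ 202^2 = 40804 ≡ 175
236^128 ≡ 175^2 = 30625 ≡ 270
236^256 ≡ 270^2 = 72900 ≡ 48
345 = 256 + 64 + 16 + 8 + 1, so 236^345 ≡ 48·175·210·134·236 ≡ 68 (mod 467)
Right side y^r · r^s mod p:
251^2 = 63001 ≡ 423
251^4 ≡ 423^2 = 178929 ≡ 68
251^8 ≡ 68^2 = 4624 ≡ 421
251^16 ≡ 421^2 = 177241 ≡ 248
251^32 ≡ 248^2 = 61504 ≡ 327
251^64 ≡ 327^2 = 106929 ≡ 453
251^128 ≡ 453^2 = 205209 ≡ 196
130 = 128 + 2, so 251^130 ≡ 196·423 ≡ 249 (mod 467)
130^2 = 16900 ≡ 88
130^4 ≡ 88^2 = 7744 ≡ 272
130^8 ≡ 272^2 = 73984 ≡ 198
130^16 ≡ 198^2 = 39204 ≡ 443
130^32 ≡ 443^2 = 196249 ≡ 109
130^64 ≡ 109^2 = 11881 ≡ 206
130^128 ≡ 206^2 = 42436 ≡ 406
142 = 128 + 8 + 4 + 2, so 130^142 ≡ 406·198·272·88 ≡ 144 (mod 467)
249·144 = 35856 ≡ 364 (mod 467)
68 ≠ 364, so verification fails.

invalid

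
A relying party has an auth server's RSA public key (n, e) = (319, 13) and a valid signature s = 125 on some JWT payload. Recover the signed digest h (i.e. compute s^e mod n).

s^13 mod 319 = 42

42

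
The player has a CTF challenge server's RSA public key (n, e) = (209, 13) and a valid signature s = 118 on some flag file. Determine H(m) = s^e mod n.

28

s^2 ≡ 118^2 = 13924 ≡ 130
s^4 ≡ 130^2 = 16900 ≡ 180
s^8 ≡ 180^2 = 32400 ≡ 5
13 = 8 + 4 + 1, so s^13 ≡ 5·180·118 ≡ 28 (mod 209)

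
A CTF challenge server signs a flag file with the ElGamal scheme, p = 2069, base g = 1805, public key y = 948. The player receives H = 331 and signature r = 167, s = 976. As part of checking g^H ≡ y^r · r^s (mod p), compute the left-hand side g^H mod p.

1660

1805^2 = 3258025 ≡ 1419
1805^4 ≡ 1419^2 = 2013561 ≡ 424
1805^8 ≡ 424^2 = 179776 ≡ 1842
1805^16 ≡ 1842^2 = 3392964 ≡ 1873
1805^32 ≡ 1873^2 = 3508129 ≡ 1174
1805^64 ≡ 1174^2 = 1378276 ≡ 322
1805^128 ≡ 322^2 = 103684 ≡ 234
1805^256 ≡ 234^2 = 54756 ≡ 962
331 = 256 + 64 + 8 + 2 + 1, so 1805^331 ≡ 962·322·1842·1419·1805 ≡ 1660 (mod 2069)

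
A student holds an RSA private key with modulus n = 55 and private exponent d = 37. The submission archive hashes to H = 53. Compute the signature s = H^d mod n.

H^2 ≡ 53^2 = 2809 ≡ 4
H^4 ≡ 4^2 = 16
H^8 ≡ 16^2 = 256 ≡ 36
H^16 ≡ 36^2 = 1296 ≡ 31
H^32 ≡ 31^2 = 961 ≡ 26
37 = 32 + 4 + 1, so H^37 ≡ 26·16·53 ≡ 48 (mod 55)

48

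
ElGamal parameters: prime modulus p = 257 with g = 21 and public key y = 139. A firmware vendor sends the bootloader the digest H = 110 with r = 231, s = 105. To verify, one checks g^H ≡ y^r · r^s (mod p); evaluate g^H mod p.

22

21^2 = 441 ≡ 184
21^4 ≡ 184^2 = 33856 ≡ 189
21^8 ≡ 189^2 = 35721 ≡ 255
21^16 ≡ 255^2 = 65025 ≡ 4
21^32 ≡ 4^2 = 16
21^64 ≡ 16^2 = 256
110 = 64 + 32 + 8 + 4 + 2, so 21^110 ≡ 256·16·255·189·184 ≡ 22 (mod 257)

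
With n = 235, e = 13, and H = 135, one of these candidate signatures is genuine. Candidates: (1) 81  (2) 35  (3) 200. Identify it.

2

Candidate 1: 81^13 mod 235 = 71
Candidate 2: 35^13 mod 235 = 135
  → matches H = 135
Candidate 3: 200^13 mod 235 = 100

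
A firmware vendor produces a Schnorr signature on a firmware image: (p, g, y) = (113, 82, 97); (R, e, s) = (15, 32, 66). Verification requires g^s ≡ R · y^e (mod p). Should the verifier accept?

g^s mod p:
82^66 mod 113 = 53
R · y^e mod p:
97^32 mod 113 = 109
15·109 = 1635 ≡ 53 (mod 113)
53 ≡ 53 (mod 113); signature holds.

accept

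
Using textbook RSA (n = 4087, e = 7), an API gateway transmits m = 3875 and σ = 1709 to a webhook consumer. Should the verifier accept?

Squares mod 4087: σ^1≡1709, σ^2≡2563, σ^4≡1160
7 = 4 + 2 + 1, so σ^7 ≡ 1160·2563·1709 ≡ 2624 (mod 4087)
σ^7 mod 4087 = 2624, but m = 3875.

reject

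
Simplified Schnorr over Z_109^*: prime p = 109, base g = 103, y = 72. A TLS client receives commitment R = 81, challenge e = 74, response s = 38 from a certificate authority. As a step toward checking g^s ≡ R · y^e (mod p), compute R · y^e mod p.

Squares mod 109: 72^1≡72, 72^2≡61, 72^4≡15, 72^8≡7, 72^16≡49, 72^32≡3, 72^64≡9
74 = 64 + 8 + 2, so 72^74 ≡ 9·7·61 ≡ 28 (mod 109)
R · y^e ≡ 81·28 = 2268 ≡ 88 (mod 109)

88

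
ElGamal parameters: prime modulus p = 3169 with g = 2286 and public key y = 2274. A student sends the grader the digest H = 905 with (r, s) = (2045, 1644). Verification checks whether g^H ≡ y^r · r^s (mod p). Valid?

Left side g^H mod p:
2286^2 = 5225796 ≡ 115
2286^4 ≡ 115^2 = 13225 ≡ 549
2286^8 ≡ 549^2 = 301401 ≡ 346
2286^16 ≡ 346^2 = 119716 ≡ 2463
2286^32 ≡ 2463^2 = 6066369 ≡ 903
2286^64 ≡ 903^2 = 815409 ≡ 976
2286^128 ≡ 976^2 = 952576 ≡ 1876
2286^256 ≡ 1876^2 = 3519376 ≡ 1786
2286^512 ≡ 1786^2 = 3189796 ≡ 1782
905 = 512 + 256 + 128 + 8 + 1, so 2286^905 ≡ 1782·1786·1876·346·2286 ≡ 892 (mod 3169)
Right side y^r · r^s mod p:
2274^2 = 5171076 ≡ 2437
2274^4 ≡ 2437^2 = 5938969 ≡ 263
2274^8 ≡ 263^2 = 69169 ≡ 2620
2274^16 ≡ 2620^2 = 6864400 ≡ 346
2274^32 ≡ 346^2 = 119716 ≡ 2463
2274^64 ≡ 2463^2 = 6066369 ≡ 903
2274^128 ≡ 903^2 = 815409 ≡ 976
2274^256 ≡ 976^2 = 952576 ≡ 1876
2274^512 ≡ 1876^2 = 3519376 ≡ 1786
2274^1024 ≡ 1786^2 = 3189796 ≡ 1782
2045 = 1024 + 512 + 256 + 128 + 64 + 32 + 16 + 8 + 4 + 1, so 2274^2045 ≡ 1782·1786·1876·976·903·2463·346·2620·263·2274 ≡ 90 (mod 3169)
2045^2 = 4182025 ≡ 2114
2045^4 ≡ 2114^2 = 4468996 ≡ 706
2045^8 ≡ 706^2 = 498436 ≡ 903
2045^16 ≡ 903^2 = 815409 ≡ 976
2045^32 ≡ 976^2 = 952576 ≡ 1876
2045^64 ≡ 1876^2 = 3519376 ≡ 1786
2045^128 ≡ 1786^2 = 3189796 ≡ 1782
2045^256 ≡ 1782^2 = 3175524 ≡ 186
2045^512 ≡ 186^2 = 34596 ≡ 2906
2045^1024 ≡ 2906^2 = 8444836 ≡ 2620
1644 = 1024 + 512 + 64 + 32 + 8 + 4, so 2045^1644 ≡ 2620·2906·1786·1876·903·706 ≡ 2193 (mod 3169)
90·2193 = 197370 ≡ 892 (mod 3169)
892 ≡ 892 (mod 3169), so the signature is genuine.

yes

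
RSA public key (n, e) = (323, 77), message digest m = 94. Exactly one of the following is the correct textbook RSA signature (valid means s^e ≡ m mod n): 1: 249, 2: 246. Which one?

2

Candidate 1: 249^2 = 62001 ≡ 308; 249^4 ≡ 308^2 = 94864 ≡ 225; 249^8 ≡ 225^2 = 50625 ≡ 237; 249^16 ≡ 237^2 = 56169 ≡ 290; 249^32 ≡ 290^2 = 84100 ≡ 120; 249^64 ≡ 120^2 = 14400 ≡ 188; 77 = 64 + 8 + 4 + 1, so 249^77 ≡ 188·237·225·249 ≡ 279 (mod 323)
Candidate 2: 246^2 = 60516 ≡ 115; 246^4 ≡ 115^2 = 13225 ≡ 305; 246^8 ≡ 305^2 = 93025 ≡ 1; 246^16 ≡ 1^2 = 1; 246^32 ≡ 1^2 = 1; 246^64 ≡ 1^2 = 1; 77 = 64 + 8 + 4 + 1, so 246^77 ≡ 1·1·305·246 ≡ 94 (mod 323)
  → matches m = 94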